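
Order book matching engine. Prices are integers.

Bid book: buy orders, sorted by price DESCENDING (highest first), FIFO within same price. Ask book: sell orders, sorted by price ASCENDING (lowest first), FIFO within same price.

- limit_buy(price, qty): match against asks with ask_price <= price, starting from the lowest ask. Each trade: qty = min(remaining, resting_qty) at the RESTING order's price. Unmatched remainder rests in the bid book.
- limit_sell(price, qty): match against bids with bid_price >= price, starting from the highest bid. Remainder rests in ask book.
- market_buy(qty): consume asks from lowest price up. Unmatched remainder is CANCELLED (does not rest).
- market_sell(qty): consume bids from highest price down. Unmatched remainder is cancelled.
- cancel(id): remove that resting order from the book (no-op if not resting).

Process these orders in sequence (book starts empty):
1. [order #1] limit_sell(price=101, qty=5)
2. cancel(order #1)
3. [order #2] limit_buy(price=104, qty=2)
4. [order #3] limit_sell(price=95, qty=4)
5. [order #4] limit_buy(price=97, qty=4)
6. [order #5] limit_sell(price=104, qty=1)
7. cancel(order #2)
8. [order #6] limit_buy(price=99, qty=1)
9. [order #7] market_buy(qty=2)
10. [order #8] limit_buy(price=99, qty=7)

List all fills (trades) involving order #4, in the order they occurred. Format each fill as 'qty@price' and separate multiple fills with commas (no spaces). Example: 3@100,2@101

Answer: 2@95

Derivation:
After op 1 [order #1] limit_sell(price=101, qty=5): fills=none; bids=[-] asks=[#1:5@101]
After op 2 cancel(order #1): fills=none; bids=[-] asks=[-]
After op 3 [order #2] limit_buy(price=104, qty=2): fills=none; bids=[#2:2@104] asks=[-]
After op 4 [order #3] limit_sell(price=95, qty=4): fills=#2x#3:2@104; bids=[-] asks=[#3:2@95]
After op 5 [order #4] limit_buy(price=97, qty=4): fills=#4x#3:2@95; bids=[#4:2@97] asks=[-]
After op 6 [order #5] limit_sell(price=104, qty=1): fills=none; bids=[#4:2@97] asks=[#5:1@104]
After op 7 cancel(order #2): fills=none; bids=[#4:2@97] asks=[#5:1@104]
After op 8 [order #6] limit_buy(price=99, qty=1): fills=none; bids=[#6:1@99 #4:2@97] asks=[#5:1@104]
After op 9 [order #7] market_buy(qty=2): fills=#7x#5:1@104; bids=[#6:1@99 #4:2@97] asks=[-]
After op 10 [order #8] limit_buy(price=99, qty=7): fills=none; bids=[#6:1@99 #8:7@99 #4:2@97] asks=[-]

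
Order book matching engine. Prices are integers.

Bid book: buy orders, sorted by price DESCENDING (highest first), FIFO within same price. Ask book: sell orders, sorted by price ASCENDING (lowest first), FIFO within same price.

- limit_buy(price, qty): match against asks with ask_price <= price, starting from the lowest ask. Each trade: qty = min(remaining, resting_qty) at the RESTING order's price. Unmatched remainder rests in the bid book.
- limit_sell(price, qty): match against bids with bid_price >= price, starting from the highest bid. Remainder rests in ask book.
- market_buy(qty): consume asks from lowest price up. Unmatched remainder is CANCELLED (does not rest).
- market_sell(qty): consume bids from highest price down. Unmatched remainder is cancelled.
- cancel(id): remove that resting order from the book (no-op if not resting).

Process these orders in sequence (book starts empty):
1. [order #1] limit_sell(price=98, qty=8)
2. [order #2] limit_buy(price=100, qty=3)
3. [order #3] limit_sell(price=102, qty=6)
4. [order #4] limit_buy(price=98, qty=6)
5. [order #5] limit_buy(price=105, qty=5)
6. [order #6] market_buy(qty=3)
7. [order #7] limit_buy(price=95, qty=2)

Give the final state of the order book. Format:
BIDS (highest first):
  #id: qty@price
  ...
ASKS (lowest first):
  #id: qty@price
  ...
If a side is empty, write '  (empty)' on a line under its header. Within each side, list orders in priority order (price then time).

After op 1 [order #1] limit_sell(price=98, qty=8): fills=none; bids=[-] asks=[#1:8@98]
After op 2 [order #2] limit_buy(price=100, qty=3): fills=#2x#1:3@98; bids=[-] asks=[#1:5@98]
After op 3 [order #3] limit_sell(price=102, qty=6): fills=none; bids=[-] asks=[#1:5@98 #3:6@102]
After op 4 [order #4] limit_buy(price=98, qty=6): fills=#4x#1:5@98; bids=[#4:1@98] asks=[#3:6@102]
After op 5 [order #5] limit_buy(price=105, qty=5): fills=#5x#3:5@102; bids=[#4:1@98] asks=[#3:1@102]
After op 6 [order #6] market_buy(qty=3): fills=#6x#3:1@102; bids=[#4:1@98] asks=[-]
After op 7 [order #7] limit_buy(price=95, qty=2): fills=none; bids=[#4:1@98 #7:2@95] asks=[-]

Answer: BIDS (highest first):
  #4: 1@98
  #7: 2@95
ASKS (lowest first):
  (empty)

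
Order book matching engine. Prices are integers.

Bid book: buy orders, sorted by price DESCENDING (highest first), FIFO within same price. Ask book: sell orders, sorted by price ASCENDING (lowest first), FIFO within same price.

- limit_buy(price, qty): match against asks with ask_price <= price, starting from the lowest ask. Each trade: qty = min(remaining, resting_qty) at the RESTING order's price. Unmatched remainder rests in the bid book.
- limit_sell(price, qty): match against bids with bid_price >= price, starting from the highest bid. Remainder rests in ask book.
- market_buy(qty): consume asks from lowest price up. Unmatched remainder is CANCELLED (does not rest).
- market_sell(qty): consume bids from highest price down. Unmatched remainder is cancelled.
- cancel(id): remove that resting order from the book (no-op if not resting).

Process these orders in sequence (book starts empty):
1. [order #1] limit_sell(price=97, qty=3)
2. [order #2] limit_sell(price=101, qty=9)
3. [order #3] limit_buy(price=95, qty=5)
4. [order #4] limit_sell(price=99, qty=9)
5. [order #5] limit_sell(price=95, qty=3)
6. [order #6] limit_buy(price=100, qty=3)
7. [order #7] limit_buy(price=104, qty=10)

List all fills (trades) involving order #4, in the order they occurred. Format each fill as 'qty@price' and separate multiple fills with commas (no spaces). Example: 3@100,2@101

After op 1 [order #1] limit_sell(price=97, qty=3): fills=none; bids=[-] asks=[#1:3@97]
After op 2 [order #2] limit_sell(price=101, qty=9): fills=none; bids=[-] asks=[#1:3@97 #2:9@101]
After op 3 [order #3] limit_buy(price=95, qty=5): fills=none; bids=[#3:5@95] asks=[#1:3@97 #2:9@101]
After op 4 [order #4] limit_sell(price=99, qty=9): fills=none; bids=[#3:5@95] asks=[#1:3@97 #4:9@99 #2:9@101]
After op 5 [order #5] limit_sell(price=95, qty=3): fills=#3x#5:3@95; bids=[#3:2@95] asks=[#1:3@97 #4:9@99 #2:9@101]
After op 6 [order #6] limit_buy(price=100, qty=3): fills=#6x#1:3@97; bids=[#3:2@95] asks=[#4:9@99 #2:9@101]
After op 7 [order #7] limit_buy(price=104, qty=10): fills=#7x#4:9@99 #7x#2:1@101; bids=[#3:2@95] asks=[#2:8@101]

Answer: 9@99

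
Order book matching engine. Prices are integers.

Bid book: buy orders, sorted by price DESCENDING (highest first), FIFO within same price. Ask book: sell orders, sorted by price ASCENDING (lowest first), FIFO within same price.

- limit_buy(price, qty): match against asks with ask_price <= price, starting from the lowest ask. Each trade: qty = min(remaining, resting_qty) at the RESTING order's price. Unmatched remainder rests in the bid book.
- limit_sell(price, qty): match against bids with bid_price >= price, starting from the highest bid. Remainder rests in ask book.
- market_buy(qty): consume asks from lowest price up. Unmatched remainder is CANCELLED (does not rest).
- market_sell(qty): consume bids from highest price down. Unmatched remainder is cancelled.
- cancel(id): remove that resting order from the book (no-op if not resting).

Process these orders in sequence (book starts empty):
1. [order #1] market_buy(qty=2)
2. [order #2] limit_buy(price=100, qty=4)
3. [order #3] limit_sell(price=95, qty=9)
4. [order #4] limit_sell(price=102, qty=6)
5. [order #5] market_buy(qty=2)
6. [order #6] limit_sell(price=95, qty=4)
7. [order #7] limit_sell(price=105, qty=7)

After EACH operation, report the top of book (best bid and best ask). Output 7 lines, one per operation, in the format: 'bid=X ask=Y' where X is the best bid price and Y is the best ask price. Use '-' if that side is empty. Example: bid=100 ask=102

Answer: bid=- ask=-
bid=100 ask=-
bid=- ask=95
bid=- ask=95
bid=- ask=95
bid=- ask=95
bid=- ask=95

Derivation:
After op 1 [order #1] market_buy(qty=2): fills=none; bids=[-] asks=[-]
After op 2 [order #2] limit_buy(price=100, qty=4): fills=none; bids=[#2:4@100] asks=[-]
After op 3 [order #3] limit_sell(price=95, qty=9): fills=#2x#3:4@100; bids=[-] asks=[#3:5@95]
After op 4 [order #4] limit_sell(price=102, qty=6): fills=none; bids=[-] asks=[#3:5@95 #4:6@102]
After op 5 [order #5] market_buy(qty=2): fills=#5x#3:2@95; bids=[-] asks=[#3:3@95 #4:6@102]
After op 6 [order #6] limit_sell(price=95, qty=4): fills=none; bids=[-] asks=[#3:3@95 #6:4@95 #4:6@102]
After op 7 [order #7] limit_sell(price=105, qty=7): fills=none; bids=[-] asks=[#3:3@95 #6:4@95 #4:6@102 #7:7@105]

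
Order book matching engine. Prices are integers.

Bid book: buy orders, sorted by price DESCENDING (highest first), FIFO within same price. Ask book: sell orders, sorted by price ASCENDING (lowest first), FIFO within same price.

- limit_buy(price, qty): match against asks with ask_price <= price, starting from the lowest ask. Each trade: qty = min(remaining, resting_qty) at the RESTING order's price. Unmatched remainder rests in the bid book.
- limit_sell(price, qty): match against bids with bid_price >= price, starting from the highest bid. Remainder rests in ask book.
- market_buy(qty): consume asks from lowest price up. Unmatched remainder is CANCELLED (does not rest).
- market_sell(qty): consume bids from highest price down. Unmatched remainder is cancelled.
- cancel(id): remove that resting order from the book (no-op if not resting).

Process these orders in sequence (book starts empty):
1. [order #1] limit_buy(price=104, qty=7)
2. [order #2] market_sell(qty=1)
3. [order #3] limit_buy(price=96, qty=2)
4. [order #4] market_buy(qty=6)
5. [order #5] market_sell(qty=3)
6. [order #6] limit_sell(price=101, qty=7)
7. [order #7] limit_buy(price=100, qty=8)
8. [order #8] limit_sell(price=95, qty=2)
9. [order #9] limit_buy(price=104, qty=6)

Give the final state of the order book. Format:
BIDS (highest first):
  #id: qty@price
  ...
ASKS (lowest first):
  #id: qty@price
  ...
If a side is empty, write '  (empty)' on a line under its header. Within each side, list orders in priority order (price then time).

After op 1 [order #1] limit_buy(price=104, qty=7): fills=none; bids=[#1:7@104] asks=[-]
After op 2 [order #2] market_sell(qty=1): fills=#1x#2:1@104; bids=[#1:6@104] asks=[-]
After op 3 [order #3] limit_buy(price=96, qty=2): fills=none; bids=[#1:6@104 #3:2@96] asks=[-]
After op 4 [order #4] market_buy(qty=6): fills=none; bids=[#1:6@104 #3:2@96] asks=[-]
After op 5 [order #5] market_sell(qty=3): fills=#1x#5:3@104; bids=[#1:3@104 #3:2@96] asks=[-]
After op 6 [order #6] limit_sell(price=101, qty=7): fills=#1x#6:3@104; bids=[#3:2@96] asks=[#6:4@101]
After op 7 [order #7] limit_buy(price=100, qty=8): fills=none; bids=[#7:8@100 #3:2@96] asks=[#6:4@101]
After op 8 [order #8] limit_sell(price=95, qty=2): fills=#7x#8:2@100; bids=[#7:6@100 #3:2@96] asks=[#6:4@101]
After op 9 [order #9] limit_buy(price=104, qty=6): fills=#9x#6:4@101; bids=[#9:2@104 #7:6@100 #3:2@96] asks=[-]

Answer: BIDS (highest first):
  #9: 2@104
  #7: 6@100
  #3: 2@96
ASKS (lowest first):
  (empty)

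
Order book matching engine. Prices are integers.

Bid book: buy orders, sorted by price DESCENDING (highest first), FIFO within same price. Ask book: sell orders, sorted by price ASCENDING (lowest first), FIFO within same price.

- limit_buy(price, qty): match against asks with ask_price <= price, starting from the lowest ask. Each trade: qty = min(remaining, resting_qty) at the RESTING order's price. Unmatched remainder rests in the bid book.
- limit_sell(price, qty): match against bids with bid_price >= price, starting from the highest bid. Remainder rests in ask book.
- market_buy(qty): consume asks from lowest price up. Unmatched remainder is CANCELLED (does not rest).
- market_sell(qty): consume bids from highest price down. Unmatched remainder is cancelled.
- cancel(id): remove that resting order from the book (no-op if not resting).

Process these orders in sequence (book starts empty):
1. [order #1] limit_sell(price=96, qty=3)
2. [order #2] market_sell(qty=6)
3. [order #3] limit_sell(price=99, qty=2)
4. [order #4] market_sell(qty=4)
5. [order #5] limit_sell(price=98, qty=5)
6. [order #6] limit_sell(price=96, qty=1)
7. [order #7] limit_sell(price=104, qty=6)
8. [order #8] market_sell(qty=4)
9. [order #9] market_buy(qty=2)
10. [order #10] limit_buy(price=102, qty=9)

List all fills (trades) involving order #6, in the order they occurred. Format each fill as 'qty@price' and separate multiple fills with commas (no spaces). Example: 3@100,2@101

After op 1 [order #1] limit_sell(price=96, qty=3): fills=none; bids=[-] asks=[#1:3@96]
After op 2 [order #2] market_sell(qty=6): fills=none; bids=[-] asks=[#1:3@96]
After op 3 [order #3] limit_sell(price=99, qty=2): fills=none; bids=[-] asks=[#1:3@96 #3:2@99]
After op 4 [order #4] market_sell(qty=4): fills=none; bids=[-] asks=[#1:3@96 #3:2@99]
After op 5 [order #5] limit_sell(price=98, qty=5): fills=none; bids=[-] asks=[#1:3@96 #5:5@98 #3:2@99]
After op 6 [order #6] limit_sell(price=96, qty=1): fills=none; bids=[-] asks=[#1:3@96 #6:1@96 #5:5@98 #3:2@99]
After op 7 [order #7] limit_sell(price=104, qty=6): fills=none; bids=[-] asks=[#1:3@96 #6:1@96 #5:5@98 #3:2@99 #7:6@104]
After op 8 [order #8] market_sell(qty=4): fills=none; bids=[-] asks=[#1:3@96 #6:1@96 #5:5@98 #3:2@99 #7:6@104]
After op 9 [order #9] market_buy(qty=2): fills=#9x#1:2@96; bids=[-] asks=[#1:1@96 #6:1@96 #5:5@98 #3:2@99 #7:6@104]
After op 10 [order #10] limit_buy(price=102, qty=9): fills=#10x#1:1@96 #10x#6:1@96 #10x#5:5@98 #10x#3:2@99; bids=[-] asks=[#7:6@104]

Answer: 1@96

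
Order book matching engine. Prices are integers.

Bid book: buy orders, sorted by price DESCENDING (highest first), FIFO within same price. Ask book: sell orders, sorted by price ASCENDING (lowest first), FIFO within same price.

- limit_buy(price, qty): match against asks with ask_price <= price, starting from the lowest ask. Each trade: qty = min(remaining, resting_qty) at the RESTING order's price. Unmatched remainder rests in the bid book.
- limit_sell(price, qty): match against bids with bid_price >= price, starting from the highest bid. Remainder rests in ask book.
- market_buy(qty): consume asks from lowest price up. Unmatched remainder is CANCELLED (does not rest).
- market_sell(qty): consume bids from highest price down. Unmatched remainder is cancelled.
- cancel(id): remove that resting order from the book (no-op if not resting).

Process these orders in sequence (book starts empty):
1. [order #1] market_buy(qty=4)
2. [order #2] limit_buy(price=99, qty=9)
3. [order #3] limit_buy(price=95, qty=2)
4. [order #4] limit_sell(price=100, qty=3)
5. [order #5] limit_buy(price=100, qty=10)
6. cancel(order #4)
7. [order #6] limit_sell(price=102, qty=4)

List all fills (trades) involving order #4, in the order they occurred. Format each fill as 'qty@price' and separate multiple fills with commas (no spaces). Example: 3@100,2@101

Answer: 3@100

Derivation:
After op 1 [order #1] market_buy(qty=4): fills=none; bids=[-] asks=[-]
After op 2 [order #2] limit_buy(price=99, qty=9): fills=none; bids=[#2:9@99] asks=[-]
After op 3 [order #3] limit_buy(price=95, qty=2): fills=none; bids=[#2:9@99 #3:2@95] asks=[-]
After op 4 [order #4] limit_sell(price=100, qty=3): fills=none; bids=[#2:9@99 #3:2@95] asks=[#4:3@100]
After op 5 [order #5] limit_buy(price=100, qty=10): fills=#5x#4:3@100; bids=[#5:7@100 #2:9@99 #3:2@95] asks=[-]
After op 6 cancel(order #4): fills=none; bids=[#5:7@100 #2:9@99 #3:2@95] asks=[-]
After op 7 [order #6] limit_sell(price=102, qty=4): fills=none; bids=[#5:7@100 #2:9@99 #3:2@95] asks=[#6:4@102]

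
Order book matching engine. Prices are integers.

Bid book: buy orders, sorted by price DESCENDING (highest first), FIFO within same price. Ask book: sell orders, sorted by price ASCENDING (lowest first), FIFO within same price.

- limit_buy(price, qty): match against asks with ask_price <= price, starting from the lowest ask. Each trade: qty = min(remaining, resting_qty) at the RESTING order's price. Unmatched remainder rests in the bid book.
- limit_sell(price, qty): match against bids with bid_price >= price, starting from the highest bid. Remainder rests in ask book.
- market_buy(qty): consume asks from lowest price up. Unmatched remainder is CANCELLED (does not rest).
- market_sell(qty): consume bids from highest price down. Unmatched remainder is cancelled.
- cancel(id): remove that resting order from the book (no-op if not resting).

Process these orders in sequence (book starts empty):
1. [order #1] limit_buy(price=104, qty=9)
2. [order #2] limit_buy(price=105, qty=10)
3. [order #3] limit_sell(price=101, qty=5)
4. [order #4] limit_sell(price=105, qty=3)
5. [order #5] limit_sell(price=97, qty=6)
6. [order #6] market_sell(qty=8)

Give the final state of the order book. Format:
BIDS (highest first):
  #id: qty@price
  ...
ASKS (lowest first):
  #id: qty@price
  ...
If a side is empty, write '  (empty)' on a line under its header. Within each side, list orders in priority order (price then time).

After op 1 [order #1] limit_buy(price=104, qty=9): fills=none; bids=[#1:9@104] asks=[-]
After op 2 [order #2] limit_buy(price=105, qty=10): fills=none; bids=[#2:10@105 #1:9@104] asks=[-]
After op 3 [order #3] limit_sell(price=101, qty=5): fills=#2x#3:5@105; bids=[#2:5@105 #1:9@104] asks=[-]
After op 4 [order #4] limit_sell(price=105, qty=3): fills=#2x#4:3@105; bids=[#2:2@105 #1:9@104] asks=[-]
After op 5 [order #5] limit_sell(price=97, qty=6): fills=#2x#5:2@105 #1x#5:4@104; bids=[#1:5@104] asks=[-]
After op 6 [order #6] market_sell(qty=8): fills=#1x#6:5@104; bids=[-] asks=[-]

Answer: BIDS (highest first):
  (empty)
ASKS (lowest first):
  (empty)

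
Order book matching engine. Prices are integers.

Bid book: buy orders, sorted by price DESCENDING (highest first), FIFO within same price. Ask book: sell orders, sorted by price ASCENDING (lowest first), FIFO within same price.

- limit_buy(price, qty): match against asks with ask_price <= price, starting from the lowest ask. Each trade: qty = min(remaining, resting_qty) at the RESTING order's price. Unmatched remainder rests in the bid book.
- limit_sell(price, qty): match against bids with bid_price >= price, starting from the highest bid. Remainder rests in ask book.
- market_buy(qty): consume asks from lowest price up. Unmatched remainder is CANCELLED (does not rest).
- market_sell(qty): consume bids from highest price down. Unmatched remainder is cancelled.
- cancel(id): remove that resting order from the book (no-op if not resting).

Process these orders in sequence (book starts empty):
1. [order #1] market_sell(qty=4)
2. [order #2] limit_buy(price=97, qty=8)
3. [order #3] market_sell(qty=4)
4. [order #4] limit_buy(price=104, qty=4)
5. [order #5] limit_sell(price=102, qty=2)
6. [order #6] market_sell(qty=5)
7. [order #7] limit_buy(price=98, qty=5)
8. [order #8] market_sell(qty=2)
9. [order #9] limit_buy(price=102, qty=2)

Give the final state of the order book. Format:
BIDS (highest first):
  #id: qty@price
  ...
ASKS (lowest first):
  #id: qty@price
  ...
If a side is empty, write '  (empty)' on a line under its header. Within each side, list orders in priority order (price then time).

After op 1 [order #1] market_sell(qty=4): fills=none; bids=[-] asks=[-]
After op 2 [order #2] limit_buy(price=97, qty=8): fills=none; bids=[#2:8@97] asks=[-]
After op 3 [order #3] market_sell(qty=4): fills=#2x#3:4@97; bids=[#2:4@97] asks=[-]
After op 4 [order #4] limit_buy(price=104, qty=4): fills=none; bids=[#4:4@104 #2:4@97] asks=[-]
After op 5 [order #5] limit_sell(price=102, qty=2): fills=#4x#5:2@104; bids=[#4:2@104 #2:4@97] asks=[-]
After op 6 [order #6] market_sell(qty=5): fills=#4x#6:2@104 #2x#6:3@97; bids=[#2:1@97] asks=[-]
After op 7 [order #7] limit_buy(price=98, qty=5): fills=none; bids=[#7:5@98 #2:1@97] asks=[-]
After op 8 [order #8] market_sell(qty=2): fills=#7x#8:2@98; bids=[#7:3@98 #2:1@97] asks=[-]
After op 9 [order #9] limit_buy(price=102, qty=2): fills=none; bids=[#9:2@102 #7:3@98 #2:1@97] asks=[-]

Answer: BIDS (highest first):
  #9: 2@102
  #7: 3@98
  #2: 1@97
ASKS (lowest first):
  (empty)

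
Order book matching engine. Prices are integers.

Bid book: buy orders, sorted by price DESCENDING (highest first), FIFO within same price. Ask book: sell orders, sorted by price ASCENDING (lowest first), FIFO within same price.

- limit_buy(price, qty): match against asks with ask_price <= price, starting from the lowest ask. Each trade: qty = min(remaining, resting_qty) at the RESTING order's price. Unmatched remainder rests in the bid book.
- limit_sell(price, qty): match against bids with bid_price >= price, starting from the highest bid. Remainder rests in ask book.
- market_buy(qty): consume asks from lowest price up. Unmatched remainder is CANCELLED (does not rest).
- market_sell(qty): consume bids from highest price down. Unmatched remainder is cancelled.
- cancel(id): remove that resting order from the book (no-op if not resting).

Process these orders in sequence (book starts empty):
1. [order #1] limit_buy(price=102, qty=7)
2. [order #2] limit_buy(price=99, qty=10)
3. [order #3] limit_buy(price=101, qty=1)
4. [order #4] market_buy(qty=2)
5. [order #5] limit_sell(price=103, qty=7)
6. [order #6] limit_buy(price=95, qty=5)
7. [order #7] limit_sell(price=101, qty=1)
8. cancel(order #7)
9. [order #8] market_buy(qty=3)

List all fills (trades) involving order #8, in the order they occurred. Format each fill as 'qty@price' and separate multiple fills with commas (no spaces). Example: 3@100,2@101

Answer: 3@103

Derivation:
After op 1 [order #1] limit_buy(price=102, qty=7): fills=none; bids=[#1:7@102] asks=[-]
After op 2 [order #2] limit_buy(price=99, qty=10): fills=none; bids=[#1:7@102 #2:10@99] asks=[-]
After op 3 [order #3] limit_buy(price=101, qty=1): fills=none; bids=[#1:7@102 #3:1@101 #2:10@99] asks=[-]
After op 4 [order #4] market_buy(qty=2): fills=none; bids=[#1:7@102 #3:1@101 #2:10@99] asks=[-]
After op 5 [order #5] limit_sell(price=103, qty=7): fills=none; bids=[#1:7@102 #3:1@101 #2:10@99] asks=[#5:7@103]
After op 6 [order #6] limit_buy(price=95, qty=5): fills=none; bids=[#1:7@102 #3:1@101 #2:10@99 #6:5@95] asks=[#5:7@103]
After op 7 [order #7] limit_sell(price=101, qty=1): fills=#1x#7:1@102; bids=[#1:6@102 #3:1@101 #2:10@99 #6:5@95] asks=[#5:7@103]
After op 8 cancel(order #7): fills=none; bids=[#1:6@102 #3:1@101 #2:10@99 #6:5@95] asks=[#5:7@103]
After op 9 [order #8] market_buy(qty=3): fills=#8x#5:3@103; bids=[#1:6@102 #3:1@101 #2:10@99 #6:5@95] asks=[#5:4@103]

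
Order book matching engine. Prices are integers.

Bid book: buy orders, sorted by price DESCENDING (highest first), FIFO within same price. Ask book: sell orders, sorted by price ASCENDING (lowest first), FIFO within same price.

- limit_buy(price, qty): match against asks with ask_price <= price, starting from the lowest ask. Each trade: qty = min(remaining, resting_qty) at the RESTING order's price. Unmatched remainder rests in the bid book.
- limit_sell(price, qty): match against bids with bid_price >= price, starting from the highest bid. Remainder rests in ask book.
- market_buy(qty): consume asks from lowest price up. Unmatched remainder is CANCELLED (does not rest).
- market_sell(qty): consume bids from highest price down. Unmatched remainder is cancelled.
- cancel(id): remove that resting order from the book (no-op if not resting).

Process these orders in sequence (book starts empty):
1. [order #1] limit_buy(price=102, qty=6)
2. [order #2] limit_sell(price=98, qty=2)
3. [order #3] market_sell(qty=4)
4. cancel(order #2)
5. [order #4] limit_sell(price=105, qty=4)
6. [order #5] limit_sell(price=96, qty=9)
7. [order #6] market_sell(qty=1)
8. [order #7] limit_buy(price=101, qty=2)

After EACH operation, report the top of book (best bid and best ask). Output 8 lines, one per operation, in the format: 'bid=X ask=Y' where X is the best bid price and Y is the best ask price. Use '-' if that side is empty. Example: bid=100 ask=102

Answer: bid=102 ask=-
bid=102 ask=-
bid=- ask=-
bid=- ask=-
bid=- ask=105
bid=- ask=96
bid=- ask=96
bid=- ask=96

Derivation:
After op 1 [order #1] limit_buy(price=102, qty=6): fills=none; bids=[#1:6@102] asks=[-]
After op 2 [order #2] limit_sell(price=98, qty=2): fills=#1x#2:2@102; bids=[#1:4@102] asks=[-]
After op 3 [order #3] market_sell(qty=4): fills=#1x#3:4@102; bids=[-] asks=[-]
After op 4 cancel(order #2): fills=none; bids=[-] asks=[-]
After op 5 [order #4] limit_sell(price=105, qty=4): fills=none; bids=[-] asks=[#4:4@105]
After op 6 [order #5] limit_sell(price=96, qty=9): fills=none; bids=[-] asks=[#5:9@96 #4:4@105]
After op 7 [order #6] market_sell(qty=1): fills=none; bids=[-] asks=[#5:9@96 #4:4@105]
After op 8 [order #7] limit_buy(price=101, qty=2): fills=#7x#5:2@96; bids=[-] asks=[#5:7@96 #4:4@105]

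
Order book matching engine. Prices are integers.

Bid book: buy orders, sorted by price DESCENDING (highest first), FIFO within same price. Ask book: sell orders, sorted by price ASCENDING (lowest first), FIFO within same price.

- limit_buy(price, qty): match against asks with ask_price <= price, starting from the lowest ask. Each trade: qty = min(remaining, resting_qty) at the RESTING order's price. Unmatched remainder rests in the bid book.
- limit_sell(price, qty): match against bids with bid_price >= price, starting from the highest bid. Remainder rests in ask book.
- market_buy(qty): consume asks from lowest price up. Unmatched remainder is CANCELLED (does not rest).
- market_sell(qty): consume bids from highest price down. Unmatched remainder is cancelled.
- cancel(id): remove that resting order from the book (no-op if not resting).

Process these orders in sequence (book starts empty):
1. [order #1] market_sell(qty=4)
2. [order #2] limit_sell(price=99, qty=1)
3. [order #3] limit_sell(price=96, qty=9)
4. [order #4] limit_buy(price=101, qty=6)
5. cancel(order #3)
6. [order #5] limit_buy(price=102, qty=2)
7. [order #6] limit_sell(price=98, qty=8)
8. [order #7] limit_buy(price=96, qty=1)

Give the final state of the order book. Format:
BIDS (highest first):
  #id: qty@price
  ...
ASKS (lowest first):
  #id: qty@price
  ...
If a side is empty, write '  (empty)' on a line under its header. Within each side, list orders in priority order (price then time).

Answer: BIDS (highest first):
  #7: 1@96
ASKS (lowest first):
  #6: 7@98

Derivation:
After op 1 [order #1] market_sell(qty=4): fills=none; bids=[-] asks=[-]
After op 2 [order #2] limit_sell(price=99, qty=1): fills=none; bids=[-] asks=[#2:1@99]
After op 3 [order #3] limit_sell(price=96, qty=9): fills=none; bids=[-] asks=[#3:9@96 #2:1@99]
After op 4 [order #4] limit_buy(price=101, qty=6): fills=#4x#3:6@96; bids=[-] asks=[#3:3@96 #2:1@99]
After op 5 cancel(order #3): fills=none; bids=[-] asks=[#2:1@99]
After op 6 [order #5] limit_buy(price=102, qty=2): fills=#5x#2:1@99; bids=[#5:1@102] asks=[-]
After op 7 [order #6] limit_sell(price=98, qty=8): fills=#5x#6:1@102; bids=[-] asks=[#6:7@98]
After op 8 [order #7] limit_buy(price=96, qty=1): fills=none; bids=[#7:1@96] asks=[#6:7@98]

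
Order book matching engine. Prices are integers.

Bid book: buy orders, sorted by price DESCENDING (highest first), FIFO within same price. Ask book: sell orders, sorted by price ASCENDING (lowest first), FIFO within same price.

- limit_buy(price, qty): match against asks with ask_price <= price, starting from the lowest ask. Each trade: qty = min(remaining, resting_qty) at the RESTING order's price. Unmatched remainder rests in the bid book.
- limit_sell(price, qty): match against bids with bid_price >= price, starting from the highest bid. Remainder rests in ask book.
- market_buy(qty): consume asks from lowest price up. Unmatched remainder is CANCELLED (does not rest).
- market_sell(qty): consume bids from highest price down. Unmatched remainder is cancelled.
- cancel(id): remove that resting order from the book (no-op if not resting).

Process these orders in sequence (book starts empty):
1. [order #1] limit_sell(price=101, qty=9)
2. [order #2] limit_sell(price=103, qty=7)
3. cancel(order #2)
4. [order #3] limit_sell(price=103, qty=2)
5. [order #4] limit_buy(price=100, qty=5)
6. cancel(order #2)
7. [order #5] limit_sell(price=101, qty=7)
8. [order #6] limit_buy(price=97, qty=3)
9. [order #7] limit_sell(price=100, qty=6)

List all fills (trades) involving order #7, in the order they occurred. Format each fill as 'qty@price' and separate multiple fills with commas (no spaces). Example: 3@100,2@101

After op 1 [order #1] limit_sell(price=101, qty=9): fills=none; bids=[-] asks=[#1:9@101]
After op 2 [order #2] limit_sell(price=103, qty=7): fills=none; bids=[-] asks=[#1:9@101 #2:7@103]
After op 3 cancel(order #2): fills=none; bids=[-] asks=[#1:9@101]
After op 4 [order #3] limit_sell(price=103, qty=2): fills=none; bids=[-] asks=[#1:9@101 #3:2@103]
After op 5 [order #4] limit_buy(price=100, qty=5): fills=none; bids=[#4:5@100] asks=[#1:9@101 #3:2@103]
After op 6 cancel(order #2): fills=none; bids=[#4:5@100] asks=[#1:9@101 #3:2@103]
After op 7 [order #5] limit_sell(price=101, qty=7): fills=none; bids=[#4:5@100] asks=[#1:9@101 #5:7@101 #3:2@103]
After op 8 [order #6] limit_buy(price=97, qty=3): fills=none; bids=[#4:5@100 #6:3@97] asks=[#1:9@101 #5:7@101 #3:2@103]
After op 9 [order #7] limit_sell(price=100, qty=6): fills=#4x#7:5@100; bids=[#6:3@97] asks=[#7:1@100 #1:9@101 #5:7@101 #3:2@103]

Answer: 5@100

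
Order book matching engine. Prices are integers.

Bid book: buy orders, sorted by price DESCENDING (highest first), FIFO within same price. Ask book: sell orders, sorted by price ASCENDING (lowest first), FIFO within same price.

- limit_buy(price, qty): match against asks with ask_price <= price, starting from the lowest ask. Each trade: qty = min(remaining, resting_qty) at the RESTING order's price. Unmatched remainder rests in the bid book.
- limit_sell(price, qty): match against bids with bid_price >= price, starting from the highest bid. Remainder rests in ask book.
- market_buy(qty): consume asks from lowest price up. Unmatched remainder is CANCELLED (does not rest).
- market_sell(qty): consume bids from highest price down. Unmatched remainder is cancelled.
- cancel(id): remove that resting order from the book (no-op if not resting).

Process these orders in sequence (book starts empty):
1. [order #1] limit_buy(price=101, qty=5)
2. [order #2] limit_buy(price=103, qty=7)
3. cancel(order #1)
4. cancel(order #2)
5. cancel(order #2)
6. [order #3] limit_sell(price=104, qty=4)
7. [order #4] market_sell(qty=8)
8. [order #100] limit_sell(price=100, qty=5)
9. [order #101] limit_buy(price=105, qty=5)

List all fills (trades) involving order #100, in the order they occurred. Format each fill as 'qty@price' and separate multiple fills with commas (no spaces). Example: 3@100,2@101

Answer: 5@100

Derivation:
After op 1 [order #1] limit_buy(price=101, qty=5): fills=none; bids=[#1:5@101] asks=[-]
After op 2 [order #2] limit_buy(price=103, qty=7): fills=none; bids=[#2:7@103 #1:5@101] asks=[-]
After op 3 cancel(order #1): fills=none; bids=[#2:7@103] asks=[-]
After op 4 cancel(order #2): fills=none; bids=[-] asks=[-]
After op 5 cancel(order #2): fills=none; bids=[-] asks=[-]
After op 6 [order #3] limit_sell(price=104, qty=4): fills=none; bids=[-] asks=[#3:4@104]
After op 7 [order #4] market_sell(qty=8): fills=none; bids=[-] asks=[#3:4@104]
After op 8 [order #100] limit_sell(price=100, qty=5): fills=none; bids=[-] asks=[#100:5@100 #3:4@104]
After op 9 [order #101] limit_buy(price=105, qty=5): fills=#101x#100:5@100; bids=[-] asks=[#3:4@104]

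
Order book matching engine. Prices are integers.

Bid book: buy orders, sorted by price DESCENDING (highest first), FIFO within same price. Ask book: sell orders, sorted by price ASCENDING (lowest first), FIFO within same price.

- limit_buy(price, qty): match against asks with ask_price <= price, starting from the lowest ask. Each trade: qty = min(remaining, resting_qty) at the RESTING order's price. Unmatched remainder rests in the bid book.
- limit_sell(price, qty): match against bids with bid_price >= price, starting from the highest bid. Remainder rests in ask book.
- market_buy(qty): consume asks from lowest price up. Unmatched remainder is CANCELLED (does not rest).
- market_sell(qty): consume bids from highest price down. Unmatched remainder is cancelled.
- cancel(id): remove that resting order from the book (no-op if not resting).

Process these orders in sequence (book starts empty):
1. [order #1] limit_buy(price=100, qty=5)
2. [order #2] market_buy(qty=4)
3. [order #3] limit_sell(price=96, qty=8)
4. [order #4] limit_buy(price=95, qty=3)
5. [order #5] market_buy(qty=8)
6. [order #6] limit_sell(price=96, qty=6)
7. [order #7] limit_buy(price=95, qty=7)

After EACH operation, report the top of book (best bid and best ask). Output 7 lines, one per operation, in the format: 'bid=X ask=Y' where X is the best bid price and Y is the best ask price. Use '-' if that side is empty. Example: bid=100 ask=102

After op 1 [order #1] limit_buy(price=100, qty=5): fills=none; bids=[#1:5@100] asks=[-]
After op 2 [order #2] market_buy(qty=4): fills=none; bids=[#1:5@100] asks=[-]
After op 3 [order #3] limit_sell(price=96, qty=8): fills=#1x#3:5@100; bids=[-] asks=[#3:3@96]
After op 4 [order #4] limit_buy(price=95, qty=3): fills=none; bids=[#4:3@95] asks=[#3:3@96]
After op 5 [order #5] market_buy(qty=8): fills=#5x#3:3@96; bids=[#4:3@95] asks=[-]
After op 6 [order #6] limit_sell(price=96, qty=6): fills=none; bids=[#4:3@95] asks=[#6:6@96]
After op 7 [order #7] limit_buy(price=95, qty=7): fills=none; bids=[#4:3@95 #7:7@95] asks=[#6:6@96]

Answer: bid=100 ask=-
bid=100 ask=-
bid=- ask=96
bid=95 ask=96
bid=95 ask=-
bid=95 ask=96
bid=95 ask=96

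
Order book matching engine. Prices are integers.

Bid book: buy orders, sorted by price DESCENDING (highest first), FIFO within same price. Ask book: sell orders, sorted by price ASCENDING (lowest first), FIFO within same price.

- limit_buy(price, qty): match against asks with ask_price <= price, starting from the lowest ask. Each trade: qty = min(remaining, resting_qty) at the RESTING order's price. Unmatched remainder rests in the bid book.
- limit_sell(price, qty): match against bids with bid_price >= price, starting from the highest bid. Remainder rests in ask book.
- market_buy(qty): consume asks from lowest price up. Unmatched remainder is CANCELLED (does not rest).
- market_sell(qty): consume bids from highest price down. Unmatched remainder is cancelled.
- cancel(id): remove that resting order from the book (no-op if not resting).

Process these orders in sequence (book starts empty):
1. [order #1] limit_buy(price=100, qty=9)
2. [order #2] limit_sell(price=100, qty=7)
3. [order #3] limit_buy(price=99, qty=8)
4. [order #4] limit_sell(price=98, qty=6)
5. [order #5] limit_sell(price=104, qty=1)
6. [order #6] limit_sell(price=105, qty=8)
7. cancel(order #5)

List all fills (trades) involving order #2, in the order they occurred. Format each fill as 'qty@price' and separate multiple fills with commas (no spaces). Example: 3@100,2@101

After op 1 [order #1] limit_buy(price=100, qty=9): fills=none; bids=[#1:9@100] asks=[-]
After op 2 [order #2] limit_sell(price=100, qty=7): fills=#1x#2:7@100; bids=[#1:2@100] asks=[-]
After op 3 [order #3] limit_buy(price=99, qty=8): fills=none; bids=[#1:2@100 #3:8@99] asks=[-]
After op 4 [order #4] limit_sell(price=98, qty=6): fills=#1x#4:2@100 #3x#4:4@99; bids=[#3:4@99] asks=[-]
After op 5 [order #5] limit_sell(price=104, qty=1): fills=none; bids=[#3:4@99] asks=[#5:1@104]
After op 6 [order #6] limit_sell(price=105, qty=8): fills=none; bids=[#3:4@99] asks=[#5:1@104 #6:8@105]
After op 7 cancel(order #5): fills=none; bids=[#3:4@99] asks=[#6:8@105]

Answer: 7@100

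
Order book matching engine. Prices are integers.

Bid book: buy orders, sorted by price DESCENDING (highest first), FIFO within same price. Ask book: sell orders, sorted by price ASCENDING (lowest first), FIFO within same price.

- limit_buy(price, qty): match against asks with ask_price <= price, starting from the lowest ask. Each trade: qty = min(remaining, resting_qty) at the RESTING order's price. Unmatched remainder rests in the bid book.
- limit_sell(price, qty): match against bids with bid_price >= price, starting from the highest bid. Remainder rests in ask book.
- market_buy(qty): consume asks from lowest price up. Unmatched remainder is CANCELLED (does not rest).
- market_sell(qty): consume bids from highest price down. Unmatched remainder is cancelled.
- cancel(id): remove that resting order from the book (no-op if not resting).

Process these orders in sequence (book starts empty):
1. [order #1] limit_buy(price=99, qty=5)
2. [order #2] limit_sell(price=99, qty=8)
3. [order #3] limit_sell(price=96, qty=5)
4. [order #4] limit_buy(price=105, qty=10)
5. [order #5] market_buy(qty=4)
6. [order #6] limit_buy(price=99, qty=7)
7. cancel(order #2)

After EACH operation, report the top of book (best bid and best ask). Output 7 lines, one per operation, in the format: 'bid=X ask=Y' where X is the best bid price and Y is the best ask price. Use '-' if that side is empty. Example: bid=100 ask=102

Answer: bid=99 ask=-
bid=- ask=99
bid=- ask=96
bid=105 ask=-
bid=105 ask=-
bid=105 ask=-
bid=105 ask=-

Derivation:
After op 1 [order #1] limit_buy(price=99, qty=5): fills=none; bids=[#1:5@99] asks=[-]
After op 2 [order #2] limit_sell(price=99, qty=8): fills=#1x#2:5@99; bids=[-] asks=[#2:3@99]
After op 3 [order #3] limit_sell(price=96, qty=5): fills=none; bids=[-] asks=[#3:5@96 #2:3@99]
After op 4 [order #4] limit_buy(price=105, qty=10): fills=#4x#3:5@96 #4x#2:3@99; bids=[#4:2@105] asks=[-]
After op 5 [order #5] market_buy(qty=4): fills=none; bids=[#4:2@105] asks=[-]
After op 6 [order #6] limit_buy(price=99, qty=7): fills=none; bids=[#4:2@105 #6:7@99] asks=[-]
After op 7 cancel(order #2): fills=none; bids=[#4:2@105 #6:7@99] asks=[-]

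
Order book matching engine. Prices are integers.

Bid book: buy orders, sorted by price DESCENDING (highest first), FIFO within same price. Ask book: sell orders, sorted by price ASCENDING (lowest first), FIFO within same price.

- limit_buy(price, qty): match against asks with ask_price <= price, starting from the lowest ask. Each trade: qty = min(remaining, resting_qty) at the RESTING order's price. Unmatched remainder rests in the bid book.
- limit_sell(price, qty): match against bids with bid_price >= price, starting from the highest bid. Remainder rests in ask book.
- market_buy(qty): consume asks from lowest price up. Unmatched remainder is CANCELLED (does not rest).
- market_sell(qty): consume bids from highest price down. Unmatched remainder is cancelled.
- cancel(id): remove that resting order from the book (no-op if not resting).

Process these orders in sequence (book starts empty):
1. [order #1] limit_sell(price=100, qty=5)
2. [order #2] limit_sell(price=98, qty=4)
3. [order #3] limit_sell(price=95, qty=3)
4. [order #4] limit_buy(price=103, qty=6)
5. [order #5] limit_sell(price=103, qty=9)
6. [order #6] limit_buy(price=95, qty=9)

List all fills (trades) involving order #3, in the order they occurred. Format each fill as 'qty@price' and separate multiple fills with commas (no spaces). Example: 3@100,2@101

After op 1 [order #1] limit_sell(price=100, qty=5): fills=none; bids=[-] asks=[#1:5@100]
After op 2 [order #2] limit_sell(price=98, qty=4): fills=none; bids=[-] asks=[#2:4@98 #1:5@100]
After op 3 [order #3] limit_sell(price=95, qty=3): fills=none; bids=[-] asks=[#3:3@95 #2:4@98 #1:5@100]
After op 4 [order #4] limit_buy(price=103, qty=6): fills=#4x#3:3@95 #4x#2:3@98; bids=[-] asks=[#2:1@98 #1:5@100]
After op 5 [order #5] limit_sell(price=103, qty=9): fills=none; bids=[-] asks=[#2:1@98 #1:5@100 #5:9@103]
After op 6 [order #6] limit_buy(price=95, qty=9): fills=none; bids=[#6:9@95] asks=[#2:1@98 #1:5@100 #5:9@103]

Answer: 3@95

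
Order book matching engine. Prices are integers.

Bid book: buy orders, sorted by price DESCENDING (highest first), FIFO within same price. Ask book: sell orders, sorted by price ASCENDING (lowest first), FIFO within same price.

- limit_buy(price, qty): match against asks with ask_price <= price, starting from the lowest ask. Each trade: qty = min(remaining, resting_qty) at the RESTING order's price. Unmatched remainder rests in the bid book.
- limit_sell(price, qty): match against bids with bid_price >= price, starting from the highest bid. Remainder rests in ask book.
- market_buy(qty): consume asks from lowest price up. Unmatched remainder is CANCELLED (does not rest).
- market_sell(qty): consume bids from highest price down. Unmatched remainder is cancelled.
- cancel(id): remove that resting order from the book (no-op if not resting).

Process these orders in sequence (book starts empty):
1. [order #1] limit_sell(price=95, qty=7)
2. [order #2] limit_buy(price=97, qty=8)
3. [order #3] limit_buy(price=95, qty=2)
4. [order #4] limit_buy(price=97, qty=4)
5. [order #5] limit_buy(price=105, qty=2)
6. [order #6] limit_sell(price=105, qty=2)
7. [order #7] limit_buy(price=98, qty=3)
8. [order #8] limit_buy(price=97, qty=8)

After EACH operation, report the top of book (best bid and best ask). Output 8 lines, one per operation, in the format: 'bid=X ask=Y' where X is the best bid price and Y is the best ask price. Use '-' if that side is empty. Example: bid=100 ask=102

After op 1 [order #1] limit_sell(price=95, qty=7): fills=none; bids=[-] asks=[#1:7@95]
After op 2 [order #2] limit_buy(price=97, qty=8): fills=#2x#1:7@95; bids=[#2:1@97] asks=[-]
After op 3 [order #3] limit_buy(price=95, qty=2): fills=none; bids=[#2:1@97 #3:2@95] asks=[-]
After op 4 [order #4] limit_buy(price=97, qty=4): fills=none; bids=[#2:1@97 #4:4@97 #3:2@95] asks=[-]
After op 5 [order #5] limit_buy(price=105, qty=2): fills=none; bids=[#5:2@105 #2:1@97 #4:4@97 #3:2@95] asks=[-]
After op 6 [order #6] limit_sell(price=105, qty=2): fills=#5x#6:2@105; bids=[#2:1@97 #4:4@97 #3:2@95] asks=[-]
After op 7 [order #7] limit_buy(price=98, qty=3): fills=none; bids=[#7:3@98 #2:1@97 #4:4@97 #3:2@95] asks=[-]
After op 8 [order #8] limit_buy(price=97, qty=8): fills=none; bids=[#7:3@98 #2:1@97 #4:4@97 #8:8@97 #3:2@95] asks=[-]

Answer: bid=- ask=95
bid=97 ask=-
bid=97 ask=-
bid=97 ask=-
bid=105 ask=-
bid=97 ask=-
bid=98 ask=-
bid=98 ask=-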